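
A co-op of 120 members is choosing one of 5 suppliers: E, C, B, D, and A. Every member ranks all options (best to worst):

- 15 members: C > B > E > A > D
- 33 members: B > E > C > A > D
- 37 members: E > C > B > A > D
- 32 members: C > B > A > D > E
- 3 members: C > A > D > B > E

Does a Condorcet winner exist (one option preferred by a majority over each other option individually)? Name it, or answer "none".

none

Checking pairwise contests:
B beats E 83–37.
E beats C 70–50.
C beats B 87–33.
E beats D 85–35.
E beats A 85–35.
Every option loses at least one head-to-head, so there is no Condorcet winner.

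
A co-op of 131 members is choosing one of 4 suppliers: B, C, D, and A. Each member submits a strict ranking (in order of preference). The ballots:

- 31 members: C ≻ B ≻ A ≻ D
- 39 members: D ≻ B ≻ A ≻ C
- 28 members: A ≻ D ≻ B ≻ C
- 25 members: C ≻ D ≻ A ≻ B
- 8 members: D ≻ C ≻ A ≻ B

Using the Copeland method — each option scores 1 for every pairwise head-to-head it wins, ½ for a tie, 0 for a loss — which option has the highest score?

B: beats C and A; loses to D → score 2.
C: loses to B, D, and A → score 0.
D: beats B, C, and A → score 3.
A: beats C; loses to B and D → score 1.
D has the best pairwise record.

D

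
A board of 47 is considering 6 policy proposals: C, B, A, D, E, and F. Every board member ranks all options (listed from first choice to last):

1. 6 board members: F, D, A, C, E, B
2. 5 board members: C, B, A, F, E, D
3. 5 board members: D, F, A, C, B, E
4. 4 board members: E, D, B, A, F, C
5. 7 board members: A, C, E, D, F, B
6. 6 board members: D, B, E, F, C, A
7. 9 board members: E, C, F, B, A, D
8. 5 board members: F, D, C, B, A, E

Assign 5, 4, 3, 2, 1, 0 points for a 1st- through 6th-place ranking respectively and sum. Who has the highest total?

C: 6·2 + 5·5 + 5·2 + 4·0 + 7·4 + 6·1 + 9·4 + 5·3 = 132
B: 6·0 + 5·4 + 5·1 + 4·3 + 7·0 + 6·4 + 9·2 + 5·2 = 89
A: 6·3 + 5·3 + 5·3 + 4·2 + 7·5 + 6·0 + 9·1 + 5·1 = 105
D: 6·4 + 5·0 + 5·5 + 4·4 + 7·2 + 6·5 + 9·0 + 5·4 = 129
E: 6·1 + 5·1 + 5·0 + 4·5 + 7·3 + 6·3 + 9·5 + 5·0 = 115
F: 6·5 + 5·2 + 5·4 + 4·1 + 7·1 + 6·2 + 9·3 + 5·5 = 135
F has the highest Borda score (135).

F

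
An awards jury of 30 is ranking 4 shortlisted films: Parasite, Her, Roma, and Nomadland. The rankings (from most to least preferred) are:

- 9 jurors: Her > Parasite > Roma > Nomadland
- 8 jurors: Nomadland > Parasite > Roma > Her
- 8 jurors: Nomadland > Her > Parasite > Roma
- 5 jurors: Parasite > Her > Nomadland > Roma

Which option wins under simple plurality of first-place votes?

Nomadland

First-place votes: Parasite 5, Her 9, Roma 0, Nomadland 16.
Nomadland has the most first-place votes.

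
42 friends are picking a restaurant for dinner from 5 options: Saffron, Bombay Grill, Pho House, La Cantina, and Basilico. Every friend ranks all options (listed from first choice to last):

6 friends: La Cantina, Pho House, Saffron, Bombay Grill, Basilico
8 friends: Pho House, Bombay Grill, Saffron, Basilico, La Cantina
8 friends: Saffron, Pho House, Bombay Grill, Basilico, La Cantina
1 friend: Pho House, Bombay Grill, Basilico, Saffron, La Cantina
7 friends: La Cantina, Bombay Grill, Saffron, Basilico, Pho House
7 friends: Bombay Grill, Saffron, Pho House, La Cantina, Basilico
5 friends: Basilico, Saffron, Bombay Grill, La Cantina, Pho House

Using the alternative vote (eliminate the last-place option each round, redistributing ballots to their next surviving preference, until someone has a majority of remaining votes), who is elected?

Saffron

Round 1: Saffron 8, Bombay Grill 7, Pho House 9, La Cantina 13, Basilico 5. Eliminate Basilico.
Round 2: Saffron 13, Bombay Grill 7, Pho House 9, La Cantina 13. Eliminate Bombay Grill.
Round 3: Saffron 20, Pho House 9, La Cantina 13. Eliminate Pho House.
Round 4: Saffron 29, La Cantina 13. Saffron has a majority.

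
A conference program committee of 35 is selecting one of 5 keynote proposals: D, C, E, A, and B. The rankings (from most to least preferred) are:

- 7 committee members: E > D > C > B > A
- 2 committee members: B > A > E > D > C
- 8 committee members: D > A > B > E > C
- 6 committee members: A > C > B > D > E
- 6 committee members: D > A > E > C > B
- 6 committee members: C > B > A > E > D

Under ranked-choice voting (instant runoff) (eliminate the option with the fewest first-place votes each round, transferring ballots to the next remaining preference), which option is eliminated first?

Round 1: D 14, C 6, E 7, A 6, B 2. Eliminate B.

B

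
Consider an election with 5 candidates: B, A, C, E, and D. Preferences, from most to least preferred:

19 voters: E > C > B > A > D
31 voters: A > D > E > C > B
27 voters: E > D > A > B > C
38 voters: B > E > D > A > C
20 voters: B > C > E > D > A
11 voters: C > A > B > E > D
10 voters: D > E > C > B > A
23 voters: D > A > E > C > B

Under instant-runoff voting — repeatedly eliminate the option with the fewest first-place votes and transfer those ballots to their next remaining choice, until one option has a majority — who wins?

A

Round 1: B 58, A 31, C 11, E 46, D 33. Eliminate C.
Round 2: B 58, A 42, E 46, D 33. Eliminate D.
Round 3: B 58, A 65, E 56. Eliminate E.
Round 4: B 87, A 92. A has a majority.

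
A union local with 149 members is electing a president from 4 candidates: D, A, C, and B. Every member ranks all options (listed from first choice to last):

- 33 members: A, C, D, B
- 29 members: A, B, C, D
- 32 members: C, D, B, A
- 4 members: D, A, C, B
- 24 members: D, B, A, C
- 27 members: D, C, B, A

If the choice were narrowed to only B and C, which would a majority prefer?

Voters preferring B to C: 53; preferring C to B: 96.
C wins the head-to-head.

C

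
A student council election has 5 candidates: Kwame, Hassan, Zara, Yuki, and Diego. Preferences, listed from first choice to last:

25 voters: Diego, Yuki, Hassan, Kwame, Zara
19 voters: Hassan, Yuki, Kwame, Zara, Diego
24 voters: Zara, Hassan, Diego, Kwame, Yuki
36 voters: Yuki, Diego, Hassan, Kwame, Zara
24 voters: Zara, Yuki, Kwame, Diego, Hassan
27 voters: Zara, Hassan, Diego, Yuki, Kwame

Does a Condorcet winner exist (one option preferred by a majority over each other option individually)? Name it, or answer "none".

Yuki

Yuki vs Kwame: 131–24 for Yuki.
Yuki vs Hassan: 85–70 for Yuki.
Yuki vs Zara: 80–75 for Yuki.
Yuki vs Diego: 79–76 for Yuki.
Yuki beats every other option head-to-head.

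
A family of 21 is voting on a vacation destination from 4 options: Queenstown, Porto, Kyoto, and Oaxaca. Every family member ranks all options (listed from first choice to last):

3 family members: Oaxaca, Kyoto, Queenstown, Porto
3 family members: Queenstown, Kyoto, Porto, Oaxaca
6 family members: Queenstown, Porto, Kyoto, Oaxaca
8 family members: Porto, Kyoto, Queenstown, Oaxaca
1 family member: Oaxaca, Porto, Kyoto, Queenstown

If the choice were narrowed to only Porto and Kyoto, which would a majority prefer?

Porto

Voters preferring Porto to Kyoto: 15; preferring Kyoto to Porto: 6.
Porto wins the head-to-head.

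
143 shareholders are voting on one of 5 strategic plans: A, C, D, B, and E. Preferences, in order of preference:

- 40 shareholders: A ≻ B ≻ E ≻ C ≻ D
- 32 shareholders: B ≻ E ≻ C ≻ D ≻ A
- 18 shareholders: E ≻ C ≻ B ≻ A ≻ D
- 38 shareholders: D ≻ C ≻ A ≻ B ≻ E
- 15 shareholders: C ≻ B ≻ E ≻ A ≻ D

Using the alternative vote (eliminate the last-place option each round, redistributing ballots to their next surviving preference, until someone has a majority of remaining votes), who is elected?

Round 1: A 40, C 15, D 38, B 32, E 18. Eliminate C.
Round 2: A 40, D 38, B 47, E 18. Eliminate E.
Round 3: A 40, D 38, B 65. Eliminate D.
Round 4: A 78, B 65. A has a majority.

A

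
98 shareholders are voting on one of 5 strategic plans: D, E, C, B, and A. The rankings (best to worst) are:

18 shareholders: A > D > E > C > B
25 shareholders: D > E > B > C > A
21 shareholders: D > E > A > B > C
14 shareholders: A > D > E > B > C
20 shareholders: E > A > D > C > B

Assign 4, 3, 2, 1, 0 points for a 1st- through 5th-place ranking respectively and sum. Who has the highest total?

D: 18·3 + 25·4 + 21·4 + 14·3 + 20·2 = 320
E: 18·2 + 25·3 + 21·3 + 14·2 + 20·4 = 282
C: 18·1 + 25·1 + 21·0 + 14·0 + 20·1 = 63
B: 18·0 + 25·2 + 21·1 + 14·1 + 20·0 = 85
A: 18·4 + 25·0 + 21·2 + 14·4 + 20·3 = 230
D has the highest Borda score (320).

D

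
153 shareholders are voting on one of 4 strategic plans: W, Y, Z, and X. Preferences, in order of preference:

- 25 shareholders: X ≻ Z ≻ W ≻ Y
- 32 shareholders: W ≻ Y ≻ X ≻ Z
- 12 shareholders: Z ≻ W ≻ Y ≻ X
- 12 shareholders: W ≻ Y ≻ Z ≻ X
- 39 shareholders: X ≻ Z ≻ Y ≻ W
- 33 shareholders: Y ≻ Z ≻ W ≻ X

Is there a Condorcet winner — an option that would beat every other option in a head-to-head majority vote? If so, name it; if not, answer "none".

none

Checking pairwise contests:
Z beats W 109–44.
W beats Y 81–72.
Y beats Z 77–76.
W beats X 89–64.
Every option loses at least one head-to-head, so there is no Condorcet winner.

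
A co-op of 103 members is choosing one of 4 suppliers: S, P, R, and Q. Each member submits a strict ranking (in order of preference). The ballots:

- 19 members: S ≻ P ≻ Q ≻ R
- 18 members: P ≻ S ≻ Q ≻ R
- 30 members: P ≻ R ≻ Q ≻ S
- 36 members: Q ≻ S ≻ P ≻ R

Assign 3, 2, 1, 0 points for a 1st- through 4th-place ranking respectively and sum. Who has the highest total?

S: 19·3 + 18·2 + 30·0 + 36·2 = 165
P: 19·2 + 18·3 + 30·3 + 36·1 = 218
R: 19·0 + 18·0 + 30·2 + 36·0 = 60
Q: 19·1 + 18·1 + 30·1 + 36·3 = 175
P has the highest Borda score (218).

P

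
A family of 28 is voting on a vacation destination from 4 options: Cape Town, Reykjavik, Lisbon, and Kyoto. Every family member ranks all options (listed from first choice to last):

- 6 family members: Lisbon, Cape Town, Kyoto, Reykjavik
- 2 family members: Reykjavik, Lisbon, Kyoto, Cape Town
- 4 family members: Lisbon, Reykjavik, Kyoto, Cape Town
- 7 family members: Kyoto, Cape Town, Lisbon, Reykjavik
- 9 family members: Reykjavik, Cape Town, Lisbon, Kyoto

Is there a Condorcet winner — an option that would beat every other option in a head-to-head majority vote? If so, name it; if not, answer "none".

Checking pairwise contests:
Reykjavik beats Cape Town 15–13.
Lisbon beats Reykjavik 17–11.
Cape Town beats Lisbon 16–12.
Cape Town beats Kyoto 15–13.
Every option loses at least one head-to-head, so there is no Condorcet winner.

none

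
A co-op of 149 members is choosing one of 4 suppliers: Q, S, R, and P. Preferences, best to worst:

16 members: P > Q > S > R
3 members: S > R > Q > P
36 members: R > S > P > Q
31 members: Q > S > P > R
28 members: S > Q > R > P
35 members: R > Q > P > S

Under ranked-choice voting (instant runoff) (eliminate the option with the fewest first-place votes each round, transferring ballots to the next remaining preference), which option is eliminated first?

Round 1: Q 31, S 31, R 71, P 16. Eliminate P.

P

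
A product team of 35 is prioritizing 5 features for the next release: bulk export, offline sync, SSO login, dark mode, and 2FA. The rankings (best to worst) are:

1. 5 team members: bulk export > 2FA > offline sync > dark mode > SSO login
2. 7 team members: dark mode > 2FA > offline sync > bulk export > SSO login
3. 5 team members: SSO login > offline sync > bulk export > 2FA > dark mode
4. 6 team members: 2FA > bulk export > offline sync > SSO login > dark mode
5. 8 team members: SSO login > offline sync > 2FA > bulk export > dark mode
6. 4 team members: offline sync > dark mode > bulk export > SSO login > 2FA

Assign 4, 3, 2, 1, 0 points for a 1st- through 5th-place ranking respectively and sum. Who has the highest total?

bulk export: 5·4 + 7·1 + 5·2 + 6·3 + 8·1 + 4·2 = 71
offline sync: 5·2 + 7·2 + 5·3 + 6·2 + 8·3 + 4·4 = 91
SSO login: 5·0 + 7·0 + 5·4 + 6·1 + 8·4 + 4·1 = 62
dark mode: 5·1 + 7·4 + 5·0 + 6·0 + 8·0 + 4·3 = 45
2FA: 5·3 + 7·3 + 5·1 + 6·4 + 8·2 + 4·0 = 81
offline sync has the highest Borda score (91).

offline sync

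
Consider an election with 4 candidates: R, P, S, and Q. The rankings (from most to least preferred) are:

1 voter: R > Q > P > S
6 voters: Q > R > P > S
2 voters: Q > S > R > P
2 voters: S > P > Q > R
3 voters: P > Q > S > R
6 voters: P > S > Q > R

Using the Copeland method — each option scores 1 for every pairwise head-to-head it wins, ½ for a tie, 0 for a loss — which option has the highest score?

R: loses to P, S, and Q → score 0.
P: beats R, S, and Q → score 3.
S: beats R; loses to P and Q → score 1.
Q: beats R and S; loses to P → score 2.
P has the best pairwise record.

P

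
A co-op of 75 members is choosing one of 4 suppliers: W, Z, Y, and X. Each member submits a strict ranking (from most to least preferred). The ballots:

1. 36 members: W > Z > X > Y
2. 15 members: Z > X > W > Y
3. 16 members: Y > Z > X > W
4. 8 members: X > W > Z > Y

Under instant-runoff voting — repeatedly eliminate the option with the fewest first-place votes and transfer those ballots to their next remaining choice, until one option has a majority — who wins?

Round 1: W 36, Z 15, Y 16, X 8. Eliminate X.
Round 2: W 44, Z 15, Y 16. W has a majority.

W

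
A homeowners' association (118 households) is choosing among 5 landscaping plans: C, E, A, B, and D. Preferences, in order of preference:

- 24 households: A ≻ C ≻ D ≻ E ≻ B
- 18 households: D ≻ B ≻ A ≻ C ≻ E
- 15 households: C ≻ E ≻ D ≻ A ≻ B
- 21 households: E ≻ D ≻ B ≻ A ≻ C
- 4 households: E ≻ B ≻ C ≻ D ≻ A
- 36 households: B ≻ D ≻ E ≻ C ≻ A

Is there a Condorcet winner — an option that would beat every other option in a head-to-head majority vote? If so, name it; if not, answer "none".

D

D vs C: 75–43 for D.
D vs E: 78–40 for D.
D vs A: 94–24 for D.
D vs B: 78–40 for D.
D beats every other option head-to-head.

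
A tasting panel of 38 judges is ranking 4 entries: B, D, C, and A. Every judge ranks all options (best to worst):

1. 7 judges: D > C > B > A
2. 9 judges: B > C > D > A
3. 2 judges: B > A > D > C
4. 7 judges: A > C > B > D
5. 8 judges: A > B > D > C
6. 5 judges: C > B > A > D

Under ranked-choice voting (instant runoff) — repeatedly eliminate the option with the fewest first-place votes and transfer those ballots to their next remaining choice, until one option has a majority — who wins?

B

Round 1: B 11, D 7, C 5, A 15. Eliminate C.
Round 2: B 16, D 7, A 15. Eliminate D.
Round 3: B 23, A 15. B has a majority.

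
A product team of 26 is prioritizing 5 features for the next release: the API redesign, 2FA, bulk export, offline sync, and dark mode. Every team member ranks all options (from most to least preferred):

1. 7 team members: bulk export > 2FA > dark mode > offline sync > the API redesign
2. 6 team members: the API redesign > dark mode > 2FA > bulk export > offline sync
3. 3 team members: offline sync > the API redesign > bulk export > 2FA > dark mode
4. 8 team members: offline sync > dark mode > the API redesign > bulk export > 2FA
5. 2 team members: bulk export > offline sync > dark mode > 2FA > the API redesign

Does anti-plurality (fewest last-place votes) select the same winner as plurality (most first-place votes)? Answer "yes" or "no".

Anti-plurality — last-place votes: the API redesign 9, 2FA 8, bulk export 0, offline sync 6, dark mode 3. Winner: bulk export.
Plurality — first-place votes: the API redesign 6, 2FA 0, bulk export 9, offline sync 11, dark mode 0. Winner: offline sync.
The two methods disagree.

no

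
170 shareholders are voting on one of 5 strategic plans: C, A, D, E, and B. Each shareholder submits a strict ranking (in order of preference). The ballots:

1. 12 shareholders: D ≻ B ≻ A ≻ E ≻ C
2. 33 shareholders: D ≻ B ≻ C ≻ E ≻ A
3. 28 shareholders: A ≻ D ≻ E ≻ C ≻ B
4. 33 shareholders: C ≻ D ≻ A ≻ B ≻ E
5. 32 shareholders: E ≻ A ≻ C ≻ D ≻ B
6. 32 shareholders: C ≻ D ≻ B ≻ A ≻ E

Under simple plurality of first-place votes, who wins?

C

First-place votes: C 65, A 28, D 45, E 32, B 0.
C has the most first-place votes.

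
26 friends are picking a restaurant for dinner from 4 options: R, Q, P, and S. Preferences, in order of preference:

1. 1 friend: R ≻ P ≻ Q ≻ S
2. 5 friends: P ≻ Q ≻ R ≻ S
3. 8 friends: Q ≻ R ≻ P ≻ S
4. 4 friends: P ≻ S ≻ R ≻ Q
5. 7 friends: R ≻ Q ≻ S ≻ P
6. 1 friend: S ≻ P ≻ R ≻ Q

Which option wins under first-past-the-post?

P

First-place votes: R 8, Q 8, P 9, S 1.
P has the most first-place votes.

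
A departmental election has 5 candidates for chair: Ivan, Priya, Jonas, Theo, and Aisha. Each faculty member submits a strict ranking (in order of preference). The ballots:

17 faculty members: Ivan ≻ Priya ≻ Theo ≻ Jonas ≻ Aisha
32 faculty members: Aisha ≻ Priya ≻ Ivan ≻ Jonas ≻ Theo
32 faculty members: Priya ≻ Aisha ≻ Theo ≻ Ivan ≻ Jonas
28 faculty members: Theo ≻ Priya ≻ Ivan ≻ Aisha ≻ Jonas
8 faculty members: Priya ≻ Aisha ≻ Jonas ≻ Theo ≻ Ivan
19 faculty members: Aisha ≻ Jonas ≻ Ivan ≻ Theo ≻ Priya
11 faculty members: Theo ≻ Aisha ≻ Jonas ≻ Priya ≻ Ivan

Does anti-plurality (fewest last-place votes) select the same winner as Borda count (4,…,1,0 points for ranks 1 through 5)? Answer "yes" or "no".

Anti-plurality — last-place votes: Ivan 19, Priya 19, Jonas 60, Theo 32, Aisha 17. Winner: Aisha.
Borda — scores: Ivan 258, Priya 402, Jonas 144, Theo 281, Aisha 385. Winner: Priya.
The two methods disagree.

no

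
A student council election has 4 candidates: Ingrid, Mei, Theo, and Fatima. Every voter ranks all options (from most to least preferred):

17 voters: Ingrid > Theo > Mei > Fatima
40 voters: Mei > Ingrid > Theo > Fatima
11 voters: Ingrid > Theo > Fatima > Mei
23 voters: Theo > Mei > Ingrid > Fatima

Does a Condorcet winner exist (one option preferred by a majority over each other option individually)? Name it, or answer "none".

Checking pairwise contests:
Mei beats Ingrid 63–28.
Theo beats Mei 51–40.
Ingrid beats Theo 68–23.
Ingrid beats Fatima 91–0.
Every option loses at least one head-to-head, so there is no Condorcet winner.

none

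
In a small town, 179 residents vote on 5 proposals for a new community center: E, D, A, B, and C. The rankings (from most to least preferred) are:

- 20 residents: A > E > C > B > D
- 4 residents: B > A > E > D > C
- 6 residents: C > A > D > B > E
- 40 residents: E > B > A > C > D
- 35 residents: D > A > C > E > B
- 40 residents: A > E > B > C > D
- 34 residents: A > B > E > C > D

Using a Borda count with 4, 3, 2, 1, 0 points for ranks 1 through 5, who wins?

A

E: 20·3 + 4·2 + 6·0 + 40·4 + 35·1 + 40·3 + 34·2 = 451
D: 20·0 + 4·1 + 6·2 + 40·0 + 35·4 + 40·0 + 34·0 = 156
A: 20·4 + 4·3 + 6·3 + 40·2 + 35·3 + 40·4 + 34·4 = 591
B: 20·1 + 4·4 + 6·1 + 40·3 + 35·0 + 40·2 + 34·3 = 344
C: 20·2 + 4·0 + 6·4 + 40·1 + 35·2 + 40·1 + 34·1 = 248
A has the highest Borda score (591).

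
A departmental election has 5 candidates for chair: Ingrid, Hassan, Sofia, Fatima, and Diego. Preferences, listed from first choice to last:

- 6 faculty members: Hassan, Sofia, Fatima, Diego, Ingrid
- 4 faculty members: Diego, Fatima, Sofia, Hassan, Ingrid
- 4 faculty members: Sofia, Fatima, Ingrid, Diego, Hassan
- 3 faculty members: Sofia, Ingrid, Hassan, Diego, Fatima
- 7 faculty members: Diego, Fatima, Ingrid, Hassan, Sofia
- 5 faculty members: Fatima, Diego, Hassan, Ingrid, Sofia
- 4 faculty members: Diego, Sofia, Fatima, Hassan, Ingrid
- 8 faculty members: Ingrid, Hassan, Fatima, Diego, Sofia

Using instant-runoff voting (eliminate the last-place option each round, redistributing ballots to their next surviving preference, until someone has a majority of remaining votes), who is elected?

Diego

Round 1: Ingrid 8, Hassan 6, Sofia 7, Fatima 5, Diego 15. Eliminate Fatima.
Round 2: Ingrid 8, Hassan 6, Sofia 7, Diego 20. Eliminate Hassan.
Round 3: Ingrid 8, Sofia 13, Diego 20. Eliminate Ingrid.
Round 4: Sofia 13, Diego 28. Diego has a majority.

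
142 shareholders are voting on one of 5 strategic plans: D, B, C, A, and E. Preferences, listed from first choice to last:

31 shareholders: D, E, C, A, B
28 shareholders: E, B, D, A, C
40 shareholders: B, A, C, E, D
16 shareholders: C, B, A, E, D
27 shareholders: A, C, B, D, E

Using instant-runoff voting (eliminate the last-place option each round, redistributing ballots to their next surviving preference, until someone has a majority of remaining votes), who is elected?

Round 1: D 31, B 40, C 16, A 27, E 28. Eliminate C.
Round 2: D 31, B 56, A 27, E 28. Eliminate A.
Round 3: D 31, B 83, E 28. B has a majority.

B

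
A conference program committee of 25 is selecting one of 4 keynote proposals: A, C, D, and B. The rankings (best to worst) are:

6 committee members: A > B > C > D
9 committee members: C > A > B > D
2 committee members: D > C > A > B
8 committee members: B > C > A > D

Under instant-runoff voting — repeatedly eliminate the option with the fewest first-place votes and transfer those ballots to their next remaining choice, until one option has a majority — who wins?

Round 1: A 6, C 9, D 2, B 8. Eliminate D.
Round 2: A 6, C 11, B 8. Eliminate A.
Round 3: C 11, B 14. B has a majority.

B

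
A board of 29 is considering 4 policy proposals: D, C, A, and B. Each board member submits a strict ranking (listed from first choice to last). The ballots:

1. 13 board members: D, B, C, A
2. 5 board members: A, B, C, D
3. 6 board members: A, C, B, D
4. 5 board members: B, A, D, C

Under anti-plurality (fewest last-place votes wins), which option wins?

Last-place votes: D 11, C 5, A 13, B 0.
B is ranked last by the fewest voters, so B wins.

B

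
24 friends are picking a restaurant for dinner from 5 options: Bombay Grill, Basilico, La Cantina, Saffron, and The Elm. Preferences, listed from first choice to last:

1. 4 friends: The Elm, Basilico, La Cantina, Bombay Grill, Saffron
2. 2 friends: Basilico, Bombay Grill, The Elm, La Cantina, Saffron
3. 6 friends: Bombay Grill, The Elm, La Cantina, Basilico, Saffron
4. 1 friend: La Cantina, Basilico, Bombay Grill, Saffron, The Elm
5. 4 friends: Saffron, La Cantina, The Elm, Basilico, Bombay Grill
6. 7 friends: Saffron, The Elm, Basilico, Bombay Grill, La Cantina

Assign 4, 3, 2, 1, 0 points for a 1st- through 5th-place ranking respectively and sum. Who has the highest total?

Bombay Grill: 4·1 + 2·3 + 6·4 + 1·2 + 4·0 + 7·1 = 43
Basilico: 4·3 + 2·4 + 6·1 + 1·3 + 4·1 + 7·2 = 47
La Cantina: 4·2 + 2·1 + 6·2 + 1·4 + 4·3 + 7·0 = 38
Saffron: 4·0 + 2·0 + 6·0 + 1·1 + 4·4 + 7·4 = 45
The Elm: 4·4 + 2·2 + 6·3 + 1·0 + 4·2 + 7·3 = 67
The Elm has the highest Borda score (67).

The Elm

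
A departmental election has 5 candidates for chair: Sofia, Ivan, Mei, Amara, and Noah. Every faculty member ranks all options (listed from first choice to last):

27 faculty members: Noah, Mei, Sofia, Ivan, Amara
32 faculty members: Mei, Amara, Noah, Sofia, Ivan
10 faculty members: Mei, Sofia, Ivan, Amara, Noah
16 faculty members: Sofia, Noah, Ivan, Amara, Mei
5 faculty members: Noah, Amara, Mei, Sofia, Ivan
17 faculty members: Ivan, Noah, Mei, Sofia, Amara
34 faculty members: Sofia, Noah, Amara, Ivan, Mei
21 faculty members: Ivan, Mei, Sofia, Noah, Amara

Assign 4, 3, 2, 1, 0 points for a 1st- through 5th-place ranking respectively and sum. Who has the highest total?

Noah

Sofia: 27·2 + 32·1 + 10·3 + 16·4 + 5·1 + 17·1 + 34·4 + 21·2 = 380
Ivan: 27·1 + 32·0 + 10·2 + 16·2 + 5·0 + 17·4 + 34·1 + 21·4 = 265
Mei: 27·3 + 32·4 + 10·4 + 16·0 + 5·2 + 17·2 + 34·0 + 21·3 = 356
Amara: 27·0 + 32·3 + 10·1 + 16·1 + 5·3 + 17·0 + 34·2 + 21·0 = 205
Noah: 27·4 + 32·2 + 10·0 + 16·3 + 5·4 + 17·3 + 34·3 + 21·1 = 414
Noah has the highest Borda score (414).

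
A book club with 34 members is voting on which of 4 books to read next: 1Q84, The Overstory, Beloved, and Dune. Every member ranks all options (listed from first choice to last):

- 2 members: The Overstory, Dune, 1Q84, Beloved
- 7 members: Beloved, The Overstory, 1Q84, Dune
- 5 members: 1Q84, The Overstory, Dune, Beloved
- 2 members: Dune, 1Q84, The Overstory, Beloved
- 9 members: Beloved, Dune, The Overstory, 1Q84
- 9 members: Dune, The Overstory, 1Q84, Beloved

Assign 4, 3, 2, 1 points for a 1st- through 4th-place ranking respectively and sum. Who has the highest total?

Dune

1Q84: 2·2 + 7·2 + 5·4 + 2·3 + 9·1 + 9·2 = 71
The Overstory: 2·4 + 7·3 + 5·3 + 2·2 + 9·2 + 9·3 = 93
Beloved: 2·1 + 7·4 + 5·1 + 2·1 + 9·4 + 9·1 = 82
Dune: 2·3 + 7·1 + 5·2 + 2·4 + 9·3 + 9·4 = 94
Dune has the highest Borda score (94).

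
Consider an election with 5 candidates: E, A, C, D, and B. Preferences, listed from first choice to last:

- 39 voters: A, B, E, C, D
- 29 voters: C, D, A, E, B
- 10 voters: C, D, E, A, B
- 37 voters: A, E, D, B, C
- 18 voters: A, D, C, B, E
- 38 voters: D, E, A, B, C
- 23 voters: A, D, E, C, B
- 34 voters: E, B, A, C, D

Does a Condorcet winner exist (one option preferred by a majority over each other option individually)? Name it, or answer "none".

A

A vs E: 146–82 for A.
A vs C: 189–39 for A.
A vs D: 151–77 for A.
A vs B: 194–34 for A.
A beats every other option head-to-head.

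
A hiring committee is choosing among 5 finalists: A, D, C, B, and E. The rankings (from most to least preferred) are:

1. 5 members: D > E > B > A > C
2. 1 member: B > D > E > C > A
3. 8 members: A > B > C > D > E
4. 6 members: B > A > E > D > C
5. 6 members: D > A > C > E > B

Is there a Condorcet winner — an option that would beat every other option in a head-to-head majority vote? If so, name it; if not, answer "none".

A vs D: 14–12 for A.
A vs C: 25–1 for A.
A vs B: 14–12 for A.
A vs E: 20–6 for A.
A beats every other option head-to-head.

A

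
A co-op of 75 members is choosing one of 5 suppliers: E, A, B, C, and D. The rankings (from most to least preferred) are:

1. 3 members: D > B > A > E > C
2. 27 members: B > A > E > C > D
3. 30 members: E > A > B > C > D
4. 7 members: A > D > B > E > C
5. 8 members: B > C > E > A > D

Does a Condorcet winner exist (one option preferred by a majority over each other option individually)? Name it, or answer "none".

B

B vs E: 45–30 for B.
B vs A: 38–37 for B.
B vs C: 75–0 for B.
B vs D: 65–10 for B.
B beats every other option head-to-head.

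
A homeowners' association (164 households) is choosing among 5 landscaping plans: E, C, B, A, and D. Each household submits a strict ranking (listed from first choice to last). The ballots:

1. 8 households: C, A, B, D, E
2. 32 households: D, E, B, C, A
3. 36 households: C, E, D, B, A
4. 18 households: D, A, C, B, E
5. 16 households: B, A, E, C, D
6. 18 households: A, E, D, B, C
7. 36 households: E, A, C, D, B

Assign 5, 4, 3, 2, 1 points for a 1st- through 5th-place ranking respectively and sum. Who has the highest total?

E: 8·1 + 32·4 + 36·4 + 18·1 + 16·3 + 18·4 + 36·5 = 598
C: 8·5 + 32·2 + 36·5 + 18·3 + 16·2 + 18·1 + 36·3 = 496
B: 8·3 + 32·3 + 36·2 + 18·2 + 16·5 + 18·2 + 36·1 = 380
A: 8·4 + 32·1 + 36·1 + 18·4 + 16·4 + 18·5 + 36·4 = 470
D: 8·2 + 32·5 + 36·3 + 18·5 + 16·1 + 18·3 + 36·2 = 516
E has the highest Borda score (598).

E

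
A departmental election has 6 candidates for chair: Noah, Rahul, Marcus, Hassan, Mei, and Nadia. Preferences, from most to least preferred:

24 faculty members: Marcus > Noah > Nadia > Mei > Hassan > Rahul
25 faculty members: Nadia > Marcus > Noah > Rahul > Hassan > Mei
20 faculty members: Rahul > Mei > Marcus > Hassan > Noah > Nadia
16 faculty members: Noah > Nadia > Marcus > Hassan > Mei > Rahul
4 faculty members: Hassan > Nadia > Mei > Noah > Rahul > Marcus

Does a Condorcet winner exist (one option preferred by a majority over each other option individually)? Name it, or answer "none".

none

Checking pairwise contests:
Marcus beats Noah 69–20.
Noah beats Rahul 69–20.
Nadia beats Marcus 45–44.
Noah beats Hassan 65–24.
Noah beats Mei 65–24.
Noah beats Nadia 60–29.
Every option loses at least one head-to-head, so there is no Condorcet winner.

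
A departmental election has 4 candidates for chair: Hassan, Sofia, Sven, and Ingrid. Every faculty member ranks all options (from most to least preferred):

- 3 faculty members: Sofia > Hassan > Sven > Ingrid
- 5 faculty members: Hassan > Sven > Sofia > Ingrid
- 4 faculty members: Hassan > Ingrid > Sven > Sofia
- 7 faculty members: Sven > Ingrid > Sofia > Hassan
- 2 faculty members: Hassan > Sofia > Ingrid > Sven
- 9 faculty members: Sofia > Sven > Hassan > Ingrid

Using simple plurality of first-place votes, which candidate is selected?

First-place votes: Hassan 11, Sofia 12, Sven 7, Ingrid 0.
Sofia has the most first-place votes.

Sofia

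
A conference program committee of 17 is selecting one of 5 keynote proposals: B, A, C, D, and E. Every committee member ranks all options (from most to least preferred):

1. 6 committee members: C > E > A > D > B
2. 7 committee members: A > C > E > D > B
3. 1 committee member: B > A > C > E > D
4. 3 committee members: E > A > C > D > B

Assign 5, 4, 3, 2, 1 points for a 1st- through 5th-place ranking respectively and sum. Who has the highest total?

B: 6·1 + 7·1 + 1·5 + 3·1 = 21
A: 6·3 + 7·5 + 1·4 + 3·4 = 69
C: 6·5 + 7·4 + 1·3 + 3·3 = 70
D: 6·2 + 7·2 + 1·1 + 3·2 = 33
E: 6·4 + 7·3 + 1·2 + 3·5 = 62
C has the highest Borda score (70).

C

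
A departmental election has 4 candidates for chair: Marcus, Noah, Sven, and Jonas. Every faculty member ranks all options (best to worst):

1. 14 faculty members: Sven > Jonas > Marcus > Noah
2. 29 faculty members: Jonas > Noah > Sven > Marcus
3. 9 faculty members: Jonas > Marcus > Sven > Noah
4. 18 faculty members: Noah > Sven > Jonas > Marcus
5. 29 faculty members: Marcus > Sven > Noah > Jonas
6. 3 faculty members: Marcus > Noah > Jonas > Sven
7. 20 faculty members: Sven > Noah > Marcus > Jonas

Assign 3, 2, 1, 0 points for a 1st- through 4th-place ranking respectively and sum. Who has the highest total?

Sven

Marcus: 14·1 + 29·0 + 9·2 + 18·0 + 29·3 + 3·3 + 20·1 = 148
Noah: 14·0 + 29·2 + 9·0 + 18·3 + 29·1 + 3·2 + 20·2 = 187
Sven: 14·3 + 29·1 + 9·1 + 18·2 + 29·2 + 3·0 + 20·3 = 234
Jonas: 14·2 + 29·3 + 9·3 + 18·1 + 29·0 + 3·1 + 20·0 = 163
Sven has the highest Borda score (234).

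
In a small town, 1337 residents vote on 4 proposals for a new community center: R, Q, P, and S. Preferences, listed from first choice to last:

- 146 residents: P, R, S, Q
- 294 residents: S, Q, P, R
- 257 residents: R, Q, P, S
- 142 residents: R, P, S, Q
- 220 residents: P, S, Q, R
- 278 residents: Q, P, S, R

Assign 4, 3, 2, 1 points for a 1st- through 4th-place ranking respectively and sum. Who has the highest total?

P

R: 146·3 + 294·1 + 257·4 + 142·4 + 220·1 + 278·1 = 2826
Q: 146·1 + 294·3 + 257·3 + 142·1 + 220·2 + 278·4 = 3493
P: 146·4 + 294·2 + 257·2 + 142·3 + 220·4 + 278·3 = 3826
S: 146·2 + 294·4 + 257·1 + 142·2 + 220·3 + 278·2 = 3225
P has the highest Borda score (3826).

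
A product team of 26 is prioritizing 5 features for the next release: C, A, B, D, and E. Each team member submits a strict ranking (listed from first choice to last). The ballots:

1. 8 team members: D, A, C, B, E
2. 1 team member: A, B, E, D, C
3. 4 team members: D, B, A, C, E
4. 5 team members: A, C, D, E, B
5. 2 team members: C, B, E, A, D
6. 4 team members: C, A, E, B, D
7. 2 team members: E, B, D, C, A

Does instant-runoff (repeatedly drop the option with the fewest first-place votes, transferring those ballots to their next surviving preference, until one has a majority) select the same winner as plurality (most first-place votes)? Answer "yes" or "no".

Instant-runoff — R1 C 6, A 6, B 0, D 12, E 2 (B out); R2 C 6, A 6, D 12, E 2 (E out); R3 C 6, A 6, D 14 (D winner). Winner: D.
Plurality — first-place votes: C 6, A 6, B 0, D 12, E 2. Winner: D.
The two methods agree.

yes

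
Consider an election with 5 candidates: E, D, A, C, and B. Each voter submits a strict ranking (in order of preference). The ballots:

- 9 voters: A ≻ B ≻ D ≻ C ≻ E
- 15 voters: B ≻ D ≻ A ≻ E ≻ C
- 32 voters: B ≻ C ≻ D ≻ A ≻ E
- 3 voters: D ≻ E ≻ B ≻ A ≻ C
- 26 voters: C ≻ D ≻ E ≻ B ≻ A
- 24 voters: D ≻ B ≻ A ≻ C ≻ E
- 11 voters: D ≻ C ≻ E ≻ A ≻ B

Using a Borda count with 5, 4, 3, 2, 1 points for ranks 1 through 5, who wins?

E: 9·1 + 15·2 + 32·1 + 3·4 + 26·3 + 24·1 + 11·3 = 218
D: 9·3 + 15·4 + 32·3 + 3·5 + 26·4 + 24·5 + 11·5 = 477
A: 9·5 + 15·3 + 32·2 + 3·2 + 26·1 + 24·3 + 11·2 = 280
C: 9·2 + 15·1 + 32·4 + 3·1 + 26·5 + 24·2 + 11·4 = 386
B: 9·4 + 15·5 + 32·5 + 3·3 + 26·2 + 24·4 + 11·1 = 439
D has the highest Borda score (477).

D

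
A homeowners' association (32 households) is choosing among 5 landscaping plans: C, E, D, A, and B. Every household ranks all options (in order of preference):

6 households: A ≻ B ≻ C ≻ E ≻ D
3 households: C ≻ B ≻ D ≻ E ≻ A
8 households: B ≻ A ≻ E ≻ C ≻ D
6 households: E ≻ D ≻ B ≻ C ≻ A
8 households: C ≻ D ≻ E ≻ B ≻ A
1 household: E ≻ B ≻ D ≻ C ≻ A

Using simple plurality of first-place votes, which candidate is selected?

C

First-place votes: C 11, E 7, D 0, A 6, B 8.
C has the most first-place votes.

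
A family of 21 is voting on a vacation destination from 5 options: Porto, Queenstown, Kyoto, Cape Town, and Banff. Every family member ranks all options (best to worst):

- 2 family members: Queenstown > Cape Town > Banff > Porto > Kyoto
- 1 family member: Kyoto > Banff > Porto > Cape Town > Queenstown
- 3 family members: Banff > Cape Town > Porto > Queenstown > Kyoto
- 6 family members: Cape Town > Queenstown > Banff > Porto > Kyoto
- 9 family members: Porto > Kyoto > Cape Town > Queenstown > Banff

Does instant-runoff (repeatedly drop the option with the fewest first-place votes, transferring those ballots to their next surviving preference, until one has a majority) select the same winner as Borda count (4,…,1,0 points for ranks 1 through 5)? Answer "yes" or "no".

Instant-runoff — R1 Porto 9, Queenstown 2, Kyoto 1, Cape Town 6, Banff 3 (Kyoto out); R2 Porto 9, Queenstown 2, Cape Town 6, Banff 4 (Queenstown out); R3 Porto 9, Cape Town 8, Banff 4 (Banff out); R4 Porto 10, Cape Town 11 (Cape Town winner). Winner: Cape Town.
Borda — scores: Porto 52, Queenstown 38, Kyoto 31, Cape Town 58, Banff 31. Winner: Cape Town.
The two methods agree.

yes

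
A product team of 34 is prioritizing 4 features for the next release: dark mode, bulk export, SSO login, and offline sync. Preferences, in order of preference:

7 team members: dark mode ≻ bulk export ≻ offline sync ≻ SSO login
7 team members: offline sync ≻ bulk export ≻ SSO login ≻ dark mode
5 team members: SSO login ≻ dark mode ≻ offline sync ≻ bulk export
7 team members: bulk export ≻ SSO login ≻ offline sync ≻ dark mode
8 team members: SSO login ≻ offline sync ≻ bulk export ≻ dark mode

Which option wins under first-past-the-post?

SSO login

First-place votes: dark mode 7, bulk export 7, SSO login 13, offline sync 7.
SSO login has the most first-place votes.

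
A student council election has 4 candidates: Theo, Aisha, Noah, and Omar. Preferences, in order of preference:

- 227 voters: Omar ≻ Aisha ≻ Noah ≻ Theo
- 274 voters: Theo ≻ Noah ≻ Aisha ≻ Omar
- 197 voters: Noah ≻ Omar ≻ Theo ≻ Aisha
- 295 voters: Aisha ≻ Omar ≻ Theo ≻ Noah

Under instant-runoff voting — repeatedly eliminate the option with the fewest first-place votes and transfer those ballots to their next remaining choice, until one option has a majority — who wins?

Aisha

Round 1: Theo 274, Aisha 295, Noah 197, Omar 227. Eliminate Noah.
Round 2: Theo 274, Aisha 295, Omar 424. Eliminate Theo.
Round 3: Aisha 569, Omar 424. Aisha has a majority.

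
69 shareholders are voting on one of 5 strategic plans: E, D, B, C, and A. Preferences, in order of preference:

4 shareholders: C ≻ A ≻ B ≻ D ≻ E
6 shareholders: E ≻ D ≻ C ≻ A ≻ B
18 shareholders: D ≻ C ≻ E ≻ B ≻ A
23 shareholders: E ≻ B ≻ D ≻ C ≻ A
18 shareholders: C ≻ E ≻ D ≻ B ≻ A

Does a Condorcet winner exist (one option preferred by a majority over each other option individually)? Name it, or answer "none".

none

Checking pairwise contests:
C beats E 40–29.
E beats D 47–22.
E beats B 65–4.
D beats C 47–22.
E beats A 65–4.
Every option loses at least one head-to-head, so there is no Condorcet winner.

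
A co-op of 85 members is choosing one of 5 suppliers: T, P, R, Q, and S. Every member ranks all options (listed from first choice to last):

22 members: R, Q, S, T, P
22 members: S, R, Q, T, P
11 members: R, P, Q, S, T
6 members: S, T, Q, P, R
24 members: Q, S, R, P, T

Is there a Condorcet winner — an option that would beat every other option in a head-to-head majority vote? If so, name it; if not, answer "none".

Checking pairwise contests:
R beats T 79–6.
T beats P 50–35.
S beats R 52–33.
R beats Q 55–30.
Q beats S 57–28.
Every option loses at least one head-to-head, so there is no Condorcet winner.

none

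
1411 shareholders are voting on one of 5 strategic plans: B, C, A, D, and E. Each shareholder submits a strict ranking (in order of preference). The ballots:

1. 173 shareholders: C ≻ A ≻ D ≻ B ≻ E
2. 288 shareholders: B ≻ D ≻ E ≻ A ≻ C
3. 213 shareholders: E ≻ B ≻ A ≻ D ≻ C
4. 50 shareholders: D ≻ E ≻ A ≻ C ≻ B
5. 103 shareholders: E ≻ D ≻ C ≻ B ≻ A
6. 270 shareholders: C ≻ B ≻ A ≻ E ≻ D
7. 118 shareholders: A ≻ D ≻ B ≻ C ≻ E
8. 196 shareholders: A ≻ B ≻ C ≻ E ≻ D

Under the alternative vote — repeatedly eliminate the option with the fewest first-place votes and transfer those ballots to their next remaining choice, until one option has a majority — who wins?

C

Round 1: B 288, C 443, A 314, D 50, E 316. Eliminate D.
Round 2: B 288, C 443, A 314, E 366. Eliminate B.
Round 3: C 443, A 314, E 654. Eliminate A.
Round 4: C 757, E 654. C has a majority.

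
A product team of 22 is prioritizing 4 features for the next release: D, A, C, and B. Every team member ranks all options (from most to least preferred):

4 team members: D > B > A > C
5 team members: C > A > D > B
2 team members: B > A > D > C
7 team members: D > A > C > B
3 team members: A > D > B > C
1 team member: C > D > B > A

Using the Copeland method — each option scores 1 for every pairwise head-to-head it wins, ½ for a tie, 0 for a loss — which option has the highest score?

D: beats A, C, and B → score 3.
A: beats C and B; loses to D → score 2.
C: beats B; loses to D and A → score 1.
B: loses to D, A, and C → score 0.
D has the best pairwise record.

D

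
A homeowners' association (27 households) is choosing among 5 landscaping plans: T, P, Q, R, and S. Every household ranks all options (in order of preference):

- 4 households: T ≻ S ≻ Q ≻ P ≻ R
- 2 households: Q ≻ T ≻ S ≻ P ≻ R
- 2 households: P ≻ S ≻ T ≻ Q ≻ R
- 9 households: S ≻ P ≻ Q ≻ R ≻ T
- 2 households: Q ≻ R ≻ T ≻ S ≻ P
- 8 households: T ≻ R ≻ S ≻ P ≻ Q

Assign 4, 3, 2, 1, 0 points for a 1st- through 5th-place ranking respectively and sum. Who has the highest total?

S

T: 4·4 + 2·3 + 2·2 + 9·0 + 2·2 + 8·4 = 62
P: 4·1 + 2·1 + 2·4 + 9·3 + 2·0 + 8·1 = 49
Q: 4·2 + 2·4 + 2·1 + 9·2 + 2·4 + 8·0 = 44
R: 4·0 + 2·0 + 2·0 + 9·1 + 2·3 + 8·3 = 39
S: 4·3 + 2·2 + 2·3 + 9·4 + 2·1 + 8·2 = 76
S has the highest Borda score (76).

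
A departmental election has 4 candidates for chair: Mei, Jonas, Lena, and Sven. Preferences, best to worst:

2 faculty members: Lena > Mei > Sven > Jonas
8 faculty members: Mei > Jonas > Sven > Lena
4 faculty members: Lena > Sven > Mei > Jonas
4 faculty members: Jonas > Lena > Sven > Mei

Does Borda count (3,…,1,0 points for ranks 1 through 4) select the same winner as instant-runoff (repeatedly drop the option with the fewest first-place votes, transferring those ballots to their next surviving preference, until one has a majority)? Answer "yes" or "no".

Borda — scores: Mei 32, Jonas 28, Lena 26, Sven 22. Winner: Mei.
Instant-runoff — R1 Mei 8, Jonas 4, Lena 6, Sven 0 (Sven out); R2 Mei 8, Jonas 4, Lena 6 (Jonas out); R3 Mei 8, Lena 10 (Lena winner). Winner: Lena.
The two methods disagree.

no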